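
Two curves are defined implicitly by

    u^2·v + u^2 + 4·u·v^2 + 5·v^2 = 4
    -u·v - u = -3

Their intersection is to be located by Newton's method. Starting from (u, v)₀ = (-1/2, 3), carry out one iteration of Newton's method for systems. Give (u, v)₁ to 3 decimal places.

At (-1/2, 3): F = (24.000, 5.000).
Jacobian J = [[2·u·v + 2·u + 4·v^2, u^2 + 8·u·v + 10·v], [-v - 1, -u]].
At the point, J = [[32.000, 18.250], [-4.000, 0.500]] (det J = 89.000).
Solving J·Δ = −F gives Δ = (0.890, -2.876).
Then the next iterate is (u, v)₁ = (0.390, 0.124).

(0.390, 0.124)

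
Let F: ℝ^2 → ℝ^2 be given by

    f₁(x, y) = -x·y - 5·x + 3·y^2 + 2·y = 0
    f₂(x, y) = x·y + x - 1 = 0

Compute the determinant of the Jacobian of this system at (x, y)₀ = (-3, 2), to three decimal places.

J = [[-y - 5, -x + 6·y + 2], [y + 1, x]].
At the point, J = [[-7.000, 17.000], [3.000, -3.000]].
det J = -30.000.

-30.000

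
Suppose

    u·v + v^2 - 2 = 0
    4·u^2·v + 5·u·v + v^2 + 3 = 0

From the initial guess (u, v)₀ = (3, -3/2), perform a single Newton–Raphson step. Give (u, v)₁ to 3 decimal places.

At (3, -3/2): F = (-4.250, -71.250).
Jacobian J = [[v, u + 2·v], [8·u·v + 5·v, 4·u^2 + 5·u + 2·v]].
At the point, J = [[-1.500, 0.000], [-43.500, 48.000]] (det J = -72.000).
Solving J·Δ = −F gives Δ = (-2.833, -1.083).
Then the next iterate is (u, v)₁ = (0.167, -2.583).

(0.167, -2.583)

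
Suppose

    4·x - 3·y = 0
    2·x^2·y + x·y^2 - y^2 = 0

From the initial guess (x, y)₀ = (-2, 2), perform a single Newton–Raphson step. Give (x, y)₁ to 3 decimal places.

(-0.692, -0.923)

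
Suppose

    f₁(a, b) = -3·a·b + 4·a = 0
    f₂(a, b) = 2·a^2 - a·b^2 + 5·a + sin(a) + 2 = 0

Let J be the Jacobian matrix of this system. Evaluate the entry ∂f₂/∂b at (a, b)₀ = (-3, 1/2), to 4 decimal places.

3.0000

∂f₂/∂b = -2·a·b.
At (-3, 1/2) this is 3.0000.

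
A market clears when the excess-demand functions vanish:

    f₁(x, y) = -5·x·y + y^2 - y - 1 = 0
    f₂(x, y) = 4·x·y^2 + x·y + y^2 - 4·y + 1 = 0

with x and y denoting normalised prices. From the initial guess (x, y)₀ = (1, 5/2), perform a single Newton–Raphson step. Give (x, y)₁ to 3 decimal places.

(0.233, 2.333)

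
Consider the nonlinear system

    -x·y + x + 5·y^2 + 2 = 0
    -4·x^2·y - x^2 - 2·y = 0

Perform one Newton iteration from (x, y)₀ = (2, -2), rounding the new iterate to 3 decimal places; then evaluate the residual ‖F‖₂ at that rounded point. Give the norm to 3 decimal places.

At (2, -2): F = (28.000, 32.000).
Jacobian J = [[-y + 1, -x + 10·y], [-8·x·y - 2·x, -4·x^2 - 2]].
At the point, J = [[3.000, -22.000], [28.000, -18.000]] (det J = 562.000).
Solving J·Δ = −F gives Δ = (-0.356, 1.224).
Then the next iterate is (x, y)₁ = (1.644, -0.776).
Re-evaluating at (1.644, -0.776): F = (7.93062, 7.23856), so ‖F‖₂ = 10.737.

10.737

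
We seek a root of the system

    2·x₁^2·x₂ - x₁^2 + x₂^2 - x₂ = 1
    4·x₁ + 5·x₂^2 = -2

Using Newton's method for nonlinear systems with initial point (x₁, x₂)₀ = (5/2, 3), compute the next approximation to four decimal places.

At (5/2, 3): F = (36.2500, 57.0000).
Jacobian J = [[4·x₁·x₂ - 2·x₁, 2·x₁^2 + 2·x₂ - 1], [4, 10·x₂]].
At the point, J = [[25.0000, 17.5000], [4.0000, 30.0000]] (det J = 680.0000).
Solving J·Δ = −F gives Δ = (-0.1324, -1.8824).
Then the next iterate is (x₁, x₂)₁ = (2.3676, 1.1176).

(2.3676, 1.1176)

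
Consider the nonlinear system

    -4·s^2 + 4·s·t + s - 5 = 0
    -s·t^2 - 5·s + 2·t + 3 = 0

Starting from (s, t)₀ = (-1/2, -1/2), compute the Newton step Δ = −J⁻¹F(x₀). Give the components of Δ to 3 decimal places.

(0.167, -2.500)

At (-1/2, -1/2): F = (-5.500, 4.625).
Jacobian J = [[-8·s + 4·t + 1, 4·s], [-t^2 - 5, -2·s·t + 2]].
At the point, J = [[3.000, -2.000], [-5.250, 1.500]] (det J = -6.000).
Solving J·Δ = −F gives Δ = (0.167, -2.500).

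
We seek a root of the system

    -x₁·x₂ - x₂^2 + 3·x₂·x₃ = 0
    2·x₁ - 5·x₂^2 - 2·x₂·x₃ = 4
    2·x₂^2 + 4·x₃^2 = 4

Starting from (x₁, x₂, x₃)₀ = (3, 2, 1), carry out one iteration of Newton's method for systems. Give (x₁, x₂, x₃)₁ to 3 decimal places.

At (3, 2, 1): F = (-4.000, -22.000, 8.000).
Jacobian J = [[-x₂, -x₁ - 2·x₂ + 3·x₃, 3·x₂], [2, -10·x₂ - 2·x₃, -2·x₂], [0, 4·x₂, 8·x₃]].
At the point, J = [[-2.000, -4.000, 6.000], [2.000, -22.000, -4.000], [0.000, 8.000, 8.000]] (det J = 448.000).
Solving J·Δ = −F gives Δ = (0.000, -1.000, 0.000).
Then the next iterate is (x₁, x₂, x₃)₁ = (3.000, 1.000, 1.000).

(3.000, 1.000, 1.000)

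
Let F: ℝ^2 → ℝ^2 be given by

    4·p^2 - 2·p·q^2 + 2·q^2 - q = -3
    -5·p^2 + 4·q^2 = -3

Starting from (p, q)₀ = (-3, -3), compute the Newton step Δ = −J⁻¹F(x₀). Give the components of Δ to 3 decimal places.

At (-3, -3): F = (114.000, -6.000).
Jacobian J = [[8·p - 2·q^2, -4·p·q + 4·q - 1], [-10·p, 8·q]].
At the point, J = [[-42.000, -49.000], [30.000, -24.000]] (det J = 2478.000).
Solving J·Δ = −F gives Δ = (1.223, 1.278).

(1.223, 1.278)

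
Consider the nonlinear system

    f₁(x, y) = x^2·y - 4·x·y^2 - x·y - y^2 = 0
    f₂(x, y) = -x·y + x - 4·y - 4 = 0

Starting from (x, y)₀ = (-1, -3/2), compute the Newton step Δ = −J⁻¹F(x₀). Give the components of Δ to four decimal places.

(0.4758, 0.2298)

At (-1, -3/2): F = (3.7500, -0.5000).
Jacobian J = [[2·x·y - 4·y^2 - y, x^2 - 8·x·y - x - 2·y], [-y + 1, -x - 4]].
At the point, J = [[-4.5000, -7.0000], [2.5000, -3.0000]] (det J = 31.0000).
Solving J·Δ = −F gives Δ = (0.4758, 0.2298).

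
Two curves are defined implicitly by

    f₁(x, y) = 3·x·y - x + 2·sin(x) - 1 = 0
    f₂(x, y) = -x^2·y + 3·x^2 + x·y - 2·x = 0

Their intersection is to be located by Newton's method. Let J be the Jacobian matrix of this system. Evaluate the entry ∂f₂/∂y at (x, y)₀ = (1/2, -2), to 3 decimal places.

0.250

∂f₂/∂y = -x^2 + x.
At (1/2, -2) this is 0.250.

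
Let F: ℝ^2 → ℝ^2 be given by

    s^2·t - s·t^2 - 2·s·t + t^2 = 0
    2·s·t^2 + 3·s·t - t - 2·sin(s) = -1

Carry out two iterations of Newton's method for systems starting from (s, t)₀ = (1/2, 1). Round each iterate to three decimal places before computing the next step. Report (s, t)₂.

At (1/2, 1): F = (-0.250, 1.54115).
Jacobian J = [[2·s·t - t^2 - 2·t, s^2 - 2·s·t - 2·s + 2·t], [2·t^2 + 3·t - 2·cos(s), 4·s·t + 3·s - 1]].
At the point, J = [[-2.000, 0.250], [3.24483, 2.500]] (det J = -5.81121).
Solving J·Δ = −F gives Δ = (-0.174, -0.391).
Then the next iterate is (s, t)₁ = (0.326, 0.609).
Round to (0.326, 0.609) and repeat: F = (-0.08237, 0.58790), J = [[-1.19181, 0.27521], [0.67410, 0.77214]].
Δ = (-0.204, -0.583), so (s, t)₂ = (0.122, 0.026).

(0.122, 0.026)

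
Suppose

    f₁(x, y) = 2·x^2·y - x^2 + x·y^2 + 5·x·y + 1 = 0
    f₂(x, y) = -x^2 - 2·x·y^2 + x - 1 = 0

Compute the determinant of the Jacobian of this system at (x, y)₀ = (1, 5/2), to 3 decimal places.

-105.500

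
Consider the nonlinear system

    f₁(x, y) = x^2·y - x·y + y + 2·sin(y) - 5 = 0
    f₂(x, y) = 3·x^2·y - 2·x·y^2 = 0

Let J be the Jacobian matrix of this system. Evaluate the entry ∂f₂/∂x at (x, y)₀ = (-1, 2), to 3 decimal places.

∂f₂/∂x = 6·x·y - 2·y^2.
At (-1, 2) this is -20.000.

-20.000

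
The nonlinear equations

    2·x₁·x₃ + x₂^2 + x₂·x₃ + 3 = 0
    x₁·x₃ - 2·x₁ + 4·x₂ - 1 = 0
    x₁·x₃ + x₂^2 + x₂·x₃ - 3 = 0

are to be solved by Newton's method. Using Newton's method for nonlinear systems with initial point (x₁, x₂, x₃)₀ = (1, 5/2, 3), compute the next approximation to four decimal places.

At (1, 5/2, 3): F = (22.7500, 10.0000, 13.7500).
Jacobian J = [[2·x₃, 2·x₂ + x₃, 2·x₁ + x₂], [x₃ - 2, 4, x₁], [x₃, 2·x₂ + x₃, x₁ + x₂]].
At the point, J = [[6.0000, 8.0000, 4.5000], [1.0000, 4.0000, 1.0000], [3.0000, 8.0000, 3.5000]] (det J = 14.0000).
Solving J·Δ = −F gives Δ = (-5.6429, -3.0714, 7.9286).
Then the next iterate is (x₁, x₂, x₃)₁ = (-4.6429, -0.5714, 10.9286).

(-4.6429, -0.5714, 10.9286)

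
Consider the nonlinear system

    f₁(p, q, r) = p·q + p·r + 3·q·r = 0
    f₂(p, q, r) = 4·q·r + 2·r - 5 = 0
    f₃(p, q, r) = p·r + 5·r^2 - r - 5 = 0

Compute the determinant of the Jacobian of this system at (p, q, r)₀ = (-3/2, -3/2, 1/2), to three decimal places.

J = [[q + r, p + 3·r, p + 3·q], [0, 4·r, 4·q + 2], [r, 0, p + 10·r - 1]].
At the point, J = [[-1.000, 0.000, -6.000], [0.000, 2.000, -4.000], [0.500, 0.000, 2.500]].
det J = 1.000.

1.000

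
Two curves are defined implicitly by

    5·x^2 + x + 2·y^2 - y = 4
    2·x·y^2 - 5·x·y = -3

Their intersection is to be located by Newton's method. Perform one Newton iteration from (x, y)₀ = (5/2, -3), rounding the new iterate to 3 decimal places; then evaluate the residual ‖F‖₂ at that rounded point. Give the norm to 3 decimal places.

At (5/2, -3): F = (50.750, 85.500).
Jacobian J = [[10·x + 1, 4·y - 1], [2·y^2 - 5·y, 4·x·y - 5·x]].
At the point, J = [[26.000, -13.000], [33.000, -42.500]] (det J = -676.000).
Solving J·Δ = −F gives Δ = (-1.546, 0.811).
Then the next iterate is (x, y)₁ = (0.954, -2.189).
Re-evaluating at (0.954, -2.189): F = (13.27702, 22.58413), so ‖F‖₂ = 26.198.

26.198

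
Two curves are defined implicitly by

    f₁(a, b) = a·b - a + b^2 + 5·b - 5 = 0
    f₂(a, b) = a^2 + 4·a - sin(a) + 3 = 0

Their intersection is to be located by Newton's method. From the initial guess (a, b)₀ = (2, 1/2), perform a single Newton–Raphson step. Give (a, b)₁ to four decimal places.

(0.3258, 0.8016)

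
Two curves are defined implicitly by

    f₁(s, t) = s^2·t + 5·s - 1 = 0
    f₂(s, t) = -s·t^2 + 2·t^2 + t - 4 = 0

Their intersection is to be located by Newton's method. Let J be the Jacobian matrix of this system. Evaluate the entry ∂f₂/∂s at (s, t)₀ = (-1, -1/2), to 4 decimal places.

-0.2500

∂f₂/∂s = -t^2.
At (-1, -1/2) this is -0.2500.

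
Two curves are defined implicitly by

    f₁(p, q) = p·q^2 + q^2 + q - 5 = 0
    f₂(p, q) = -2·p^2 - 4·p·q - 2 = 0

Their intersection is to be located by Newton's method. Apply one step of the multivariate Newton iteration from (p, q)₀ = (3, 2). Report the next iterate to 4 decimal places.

At (3, 2): F = (13.0000, -44.0000).
Jacobian J = [[q^2, 2·p·q + 2·q + 1], [-4·p - 4·q, -4·p]].
At the point, J = [[4.0000, 17.0000], [-20.0000, -12.0000]] (det J = 292.0000).
Solving J·Δ = −F gives Δ = (-2.0274, -0.2877).
Then the next iterate is (p, q)₁ = (0.9726, 1.7123).

(0.9726, 1.7123)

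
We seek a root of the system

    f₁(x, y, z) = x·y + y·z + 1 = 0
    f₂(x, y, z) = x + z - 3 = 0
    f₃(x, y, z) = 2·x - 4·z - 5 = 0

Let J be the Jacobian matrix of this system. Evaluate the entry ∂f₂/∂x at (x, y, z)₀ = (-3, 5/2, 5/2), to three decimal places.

1.000

∂f₂/∂x = 1.
At (-3, 5/2, 5/2) this is 1.000.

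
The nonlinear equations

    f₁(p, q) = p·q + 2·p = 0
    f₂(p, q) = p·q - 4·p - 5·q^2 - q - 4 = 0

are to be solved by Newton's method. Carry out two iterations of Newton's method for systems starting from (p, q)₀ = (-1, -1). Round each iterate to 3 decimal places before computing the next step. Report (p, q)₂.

At (-1, -1): F = (-1.000, -3.000).
Jacobian J = [[q + 2, p], [q - 4, p - 10·q - 1]].
At the point, J = [[1.000, -1.000], [-5.000, 8.000]] (det J = 3.000).
Solving J·Δ = −F gives Δ = (3.667, 2.667).
Then the next iterate is (p, q)₁ = (2.667, 1.667).
Round to (2.667, 1.667) and repeat: F = (9.77989, -25.78356), J = [[3.667, 2.667], [-2.333, -15.003]].
Δ = (-1.598, -1.470), so (p, q)₂ = (1.069, 0.197).

(1.069, 0.197)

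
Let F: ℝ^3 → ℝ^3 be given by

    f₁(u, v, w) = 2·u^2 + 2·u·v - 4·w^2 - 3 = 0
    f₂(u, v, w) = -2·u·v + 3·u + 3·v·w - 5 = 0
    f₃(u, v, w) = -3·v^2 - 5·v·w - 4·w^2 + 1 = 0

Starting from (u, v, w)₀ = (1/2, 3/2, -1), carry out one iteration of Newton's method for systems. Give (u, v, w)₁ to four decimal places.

At (1/2, 3/2, -1): F = (-5.0000, -9.5000, -2.2500).
Jacobian J = [[4·u + 2·v, 2·u, -8·w], [-2·v + 3, -2·u + 3·w, 3·v], [0, -6·v - 5·w, -5·v - 8·w]].
At the point, J = [[5.0000, 1.0000, 8.0000], [0.0000, -4.0000, 4.5000], [0.0000, -4.0000, 0.5000]] (det J = 80.0000).
Solving J·Δ = −F gives Δ = (-1.8328, -0.3359, 1.8125).
Then the next iterate is (u, v, w)₁ = (-1.3328, 1.1641, 0.8125).

(-1.3328, 1.1641, 0.8125)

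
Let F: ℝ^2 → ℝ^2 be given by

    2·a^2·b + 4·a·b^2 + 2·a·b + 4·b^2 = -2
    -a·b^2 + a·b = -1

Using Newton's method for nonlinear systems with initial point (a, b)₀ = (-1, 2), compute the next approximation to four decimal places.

(-1.1667, 0.8889)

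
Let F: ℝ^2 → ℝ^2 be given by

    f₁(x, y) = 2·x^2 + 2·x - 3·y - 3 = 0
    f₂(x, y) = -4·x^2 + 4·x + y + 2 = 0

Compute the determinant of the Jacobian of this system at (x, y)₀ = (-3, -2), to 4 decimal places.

74.0000

J = [[4·x + 2, -3], [-8·x + 4, 1]].
At the point, J = [[-10.0000, -3.0000], [28.0000, 1.0000]].
det J = 74.0000.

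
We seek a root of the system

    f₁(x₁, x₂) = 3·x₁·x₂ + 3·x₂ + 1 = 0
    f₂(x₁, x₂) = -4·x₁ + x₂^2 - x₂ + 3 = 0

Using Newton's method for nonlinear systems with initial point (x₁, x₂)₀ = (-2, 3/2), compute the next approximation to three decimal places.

At (-2, 3/2): F = (-3.500, 11.750).
Jacobian J = [[3·x₂, 3·x₁ + 3], [-4, 2·x₂ - 1]].
At the point, J = [[4.500, -3.000], [-4.000, 2.000]] (det J = -3.000).
Solving J·Δ = −F gives Δ = (9.417, 12.958).
Then the next iterate is (x₁, x₂)₁ = (7.417, 14.458).

(7.417, 14.458)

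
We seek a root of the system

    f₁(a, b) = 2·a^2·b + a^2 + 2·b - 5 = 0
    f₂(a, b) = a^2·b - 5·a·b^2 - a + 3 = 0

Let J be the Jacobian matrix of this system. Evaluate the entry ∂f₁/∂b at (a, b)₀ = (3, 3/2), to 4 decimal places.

20.0000

∂f₁/∂b = 2·a^2 + 2.
At (3, 3/2) this is 20.0000.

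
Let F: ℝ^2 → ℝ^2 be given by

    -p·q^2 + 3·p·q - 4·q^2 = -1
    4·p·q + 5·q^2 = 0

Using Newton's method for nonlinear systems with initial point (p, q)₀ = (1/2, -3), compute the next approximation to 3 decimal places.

(0.358, -1.546)

At (1/2, -3): F = (-44.000, 39.000).
Jacobian J = [[-q^2 + 3·q, -2·p·q + 3·p - 8·q], [4·q, 4·p + 10·q]].
At the point, J = [[-18.000, 28.500], [-12.000, -28.000]] (det J = 846.000).
Solving J·Δ = −F gives Δ = (-0.142, 1.454).
Then the next iterate is (p, q)₁ = (0.358, -1.546).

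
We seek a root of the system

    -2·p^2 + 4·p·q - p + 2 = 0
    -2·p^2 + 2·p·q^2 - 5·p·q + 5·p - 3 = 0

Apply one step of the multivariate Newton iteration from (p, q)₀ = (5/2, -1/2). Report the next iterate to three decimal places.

(1.409, -0.118)

At (5/2, -1/2): F = (-18.000, 4.500).
Jacobian J = [[-4·p + 4·q - 1, 4·p], [-4·p + 2·q^2 - 5·q + 5, 4·p·q - 5·p]].
At the point, J = [[-13.000, 10.000], [-2.000, -17.500]] (det J = 247.500).
Solving J·Δ = −F gives Δ = (-1.091, 0.382).
Then the next iterate is (p, q)₁ = (1.409, -0.118).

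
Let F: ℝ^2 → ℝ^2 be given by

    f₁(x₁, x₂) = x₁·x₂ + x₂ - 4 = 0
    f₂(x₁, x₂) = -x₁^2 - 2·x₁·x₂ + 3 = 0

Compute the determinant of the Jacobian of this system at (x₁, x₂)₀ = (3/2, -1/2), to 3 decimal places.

J = [[x₂, x₁ + 1], [-2·x₁ - 2·x₂, -2·x₁]].
At the point, J = [[-0.500, 2.500], [-2.000, -3.000]].
det J = 6.500.

6.500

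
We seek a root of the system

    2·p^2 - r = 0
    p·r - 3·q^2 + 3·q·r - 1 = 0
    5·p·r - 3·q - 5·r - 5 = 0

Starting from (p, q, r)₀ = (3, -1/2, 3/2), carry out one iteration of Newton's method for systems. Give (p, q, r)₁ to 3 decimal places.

(1.621, -0.281, 1.450)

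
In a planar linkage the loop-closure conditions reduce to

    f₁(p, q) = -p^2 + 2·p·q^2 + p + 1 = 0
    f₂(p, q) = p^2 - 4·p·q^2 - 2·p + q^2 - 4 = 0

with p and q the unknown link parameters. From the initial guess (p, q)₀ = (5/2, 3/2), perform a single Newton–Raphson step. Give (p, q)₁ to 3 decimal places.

At (5/2, 3/2): F = (8.500, -23.000).
Jacobian J = [[-2·p + 2·q^2 + 1, 4·p·q], [2·p - 4·q^2 - 2, -8·p·q + 2·q]].
At the point, J = [[0.500, 15.000], [-6.000, -27.000]] (det J = 76.500).
Solving J·Δ = −F gives Δ = (-1.510, -0.516).
Then the next iterate is (p, q)₁ = (0.990, 0.984).

(0.990, 0.984)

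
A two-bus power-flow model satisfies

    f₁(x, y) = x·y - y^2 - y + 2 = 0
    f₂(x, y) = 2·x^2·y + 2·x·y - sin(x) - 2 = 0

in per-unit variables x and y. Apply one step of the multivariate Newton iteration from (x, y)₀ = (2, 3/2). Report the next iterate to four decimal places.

(1.0748, 1.4311)

At (2, 3/2): F = (1.2500, 15.090703).
Jacobian J = [[y, x - 2·y - 1], [4·x·y + 2·y - cos(x), 2·x^2 + 2·x]].
At the point, J = [[1.5000, -2.0000], [15.416147, 12.0000]] (det J = 48.832294).
Solving J·Δ = −F gives Δ = (-0.9252, -0.0689).
Then the next iterate is (x, y)₁ = (1.0748, 1.4311).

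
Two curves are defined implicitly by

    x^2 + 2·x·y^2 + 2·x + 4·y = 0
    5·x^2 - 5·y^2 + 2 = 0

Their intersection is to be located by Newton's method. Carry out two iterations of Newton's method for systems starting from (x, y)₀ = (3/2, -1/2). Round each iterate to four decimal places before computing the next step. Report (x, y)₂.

(0.8337, -1.0483)

At (3/2, -1/2): F = (4.0000, 12.0000).
Jacobian J = [[2·x + 2·y^2 + 2, 4·x·y + 4], [10·x, -10·y]].
At the point, J = [[5.5000, 1.0000], [15.0000, 5.0000]] (det J = 12.5000).
Solving J·Δ = −F gives Δ = (-0.6400, -0.4800).
Then the next iterate is (x, y)₁ = (0.8600, -0.9800).
Round to (0.8600, -0.9800) and repeat: F = (0.191488, 0.8960), J = [[5.6408, 0.6288], [8.6000, 9.8000]].
Δ = (-0.0263, -0.0683), so (x, y)₂ = (0.8337, -1.0483).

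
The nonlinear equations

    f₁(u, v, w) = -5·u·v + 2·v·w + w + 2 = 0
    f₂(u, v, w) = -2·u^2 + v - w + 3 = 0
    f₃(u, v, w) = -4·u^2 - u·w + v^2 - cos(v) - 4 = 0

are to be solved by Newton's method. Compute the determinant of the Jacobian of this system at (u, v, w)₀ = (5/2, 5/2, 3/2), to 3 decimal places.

J = [[-5·v, -5·u + 2·w, 2·v + 1], [-4·u, 1, -1], [-8·u - w, 2·v + sin(v), -u]].
At the point, J = [[-12.500, -9.500, 6.000], [-10.000, 1.000, -1.000], [-21.500, 5.59847, -2.500]].
det J = -212.389.

-212.389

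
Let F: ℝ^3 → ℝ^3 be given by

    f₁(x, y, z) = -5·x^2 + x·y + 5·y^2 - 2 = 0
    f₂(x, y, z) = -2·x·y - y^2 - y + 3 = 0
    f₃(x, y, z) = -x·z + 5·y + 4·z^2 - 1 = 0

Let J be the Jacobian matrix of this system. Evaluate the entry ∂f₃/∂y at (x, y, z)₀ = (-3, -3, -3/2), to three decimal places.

5.000

∂f₃/∂y = 5.
At (-3, -3, -3/2) this is 5.000.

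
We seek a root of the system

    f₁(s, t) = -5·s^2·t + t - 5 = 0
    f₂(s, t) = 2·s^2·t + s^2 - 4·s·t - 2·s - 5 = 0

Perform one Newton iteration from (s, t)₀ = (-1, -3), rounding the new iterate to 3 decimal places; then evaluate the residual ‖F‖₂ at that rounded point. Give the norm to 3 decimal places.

23.668

At (-1, -3): F = (7.000, -20.000).
Jacobian J = [[-10·s·t, -5·s^2 + 1], [4·s·t + 2·s - 4·t - 2, 2·s^2 - 4·s]].
At the point, J = [[-30.000, -4.000], [20.000, 6.000]] (det J = -100.000).
Solving J·Δ = −F gives Δ = (-0.380, 4.600).
Then the next iterate is (s, t)₁ = (-1.380, 1.600).
Re-evaluating at (-1.380, 1.600): F = (-18.63520, 14.59048), so ‖F‖₂ = 23.668.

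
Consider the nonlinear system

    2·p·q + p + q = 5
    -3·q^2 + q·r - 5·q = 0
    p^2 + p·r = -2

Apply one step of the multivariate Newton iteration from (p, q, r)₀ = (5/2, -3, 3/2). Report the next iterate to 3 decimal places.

At (5/2, -3, 3/2): F = (-20.500, -16.500, 12.000).
Jacobian J = [[2·q + 1, 2·p + 1, 0], [0, -6·q + r - 5, q], [2·p + r, 0, p]].
At the point, J = [[-5.000, 6.000, 0.000], [0.000, 14.500, -3.000], [6.500, 0.000, 2.500]] (det J = -298.250).
Solving J·Δ = −F gives Δ = (-2.386, 1.428, 1.404).
Then the next iterate is (p, q, r)₁ = (0.114, -1.572, 2.904).

(0.114, -1.572, 2.904)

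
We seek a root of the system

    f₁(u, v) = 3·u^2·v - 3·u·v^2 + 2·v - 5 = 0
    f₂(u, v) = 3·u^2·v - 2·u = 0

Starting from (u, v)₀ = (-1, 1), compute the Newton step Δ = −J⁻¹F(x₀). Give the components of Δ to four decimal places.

(0.7541, 0.3443)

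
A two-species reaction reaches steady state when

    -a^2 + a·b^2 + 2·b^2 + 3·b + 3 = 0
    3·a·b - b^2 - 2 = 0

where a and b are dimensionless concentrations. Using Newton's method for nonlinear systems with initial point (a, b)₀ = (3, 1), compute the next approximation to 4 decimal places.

At (3, 1): F = (2.0000, 6.0000).
Jacobian J = [[-2·a + b^2, 2·a·b + 4·b + 3], [3·b, 3·a - 2·b]].
At the point, J = [[-5.0000, 13.0000], [3.0000, 7.0000]] (det J = -74.0000).
Solving J·Δ = −F gives Δ = (-0.8649, -0.4865).
Then the next iterate is (a, b)₁ = (2.1351, 0.5135).

(2.1351, 0.5135)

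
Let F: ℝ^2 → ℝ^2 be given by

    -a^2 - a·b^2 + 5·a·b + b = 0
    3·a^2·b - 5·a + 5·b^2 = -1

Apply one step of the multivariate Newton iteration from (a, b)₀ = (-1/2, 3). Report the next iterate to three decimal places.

At (-1/2, 3): F = (-0.250, 50.750).
Jacobian J = [[-2·a - b^2 + 5·b, -2·a·b + 5·a + 1], [6·a·b - 5, 3·a^2 + 10·b]].
At the point, J = [[7.000, 1.500], [-14.000, 30.750]] (det J = 236.250).
Solving J·Δ = −F gives Δ = (0.355, -1.489).
Then the next iterate is (a, b)₁ = (-0.145, 1.511).

(-0.145, 1.511)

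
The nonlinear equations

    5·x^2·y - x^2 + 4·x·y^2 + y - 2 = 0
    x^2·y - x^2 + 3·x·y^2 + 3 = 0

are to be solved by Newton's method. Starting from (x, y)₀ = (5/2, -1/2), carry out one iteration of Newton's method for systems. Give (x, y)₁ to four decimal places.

(1.7538, -0.0703)

At (5/2, -1/2): F = (-21.8750, -4.5000).
Jacobian J = [[10·x·y - 2·x + 4·y^2, 5·x^2 + 8·x·y + 1], [2·x·y - 2·x + 3·y^2, x^2 + 6·x·y]].
At the point, J = [[-16.5000, 22.2500], [-6.7500, -1.2500]] (det J = 170.8125).
Solving J·Δ = −F gives Δ = (-0.7462, 0.4297).
Then the next iterate is (x, y)₁ = (1.7538, -0.0703).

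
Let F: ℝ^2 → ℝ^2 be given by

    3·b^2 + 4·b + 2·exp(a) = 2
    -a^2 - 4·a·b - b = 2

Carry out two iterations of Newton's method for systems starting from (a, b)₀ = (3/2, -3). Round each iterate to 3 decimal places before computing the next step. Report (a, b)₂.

At (3/2, -3): F = (21.96338, 16.750).
Jacobian J = [[2·exp(a), 6·b + 4], [-2·a - 4·b, -4·a - 1]].
At the point, J = [[8.96338, -14.000], [9.000, -7.000]] (det J = 63.25635).
Solving J·Δ = −F gives Δ = (-1.277, 0.751).
Then the next iterate is (a, b)₁ = (0.223, -2.249).
Round to (0.223, -2.249) and repeat: F = (6.67764, 2.20538), J = [[2.49964, -9.494], [8.550, -1.892]].
Δ = (-0.109, 0.675), so (a, b)₂ = (0.114, -1.574).

(0.114, -1.574)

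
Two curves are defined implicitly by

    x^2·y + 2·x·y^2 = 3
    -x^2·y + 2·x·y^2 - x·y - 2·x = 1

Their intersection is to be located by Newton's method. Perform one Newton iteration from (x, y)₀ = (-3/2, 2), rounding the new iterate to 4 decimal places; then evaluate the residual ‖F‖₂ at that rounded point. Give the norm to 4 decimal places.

At (-3/2, 2): F = (-10.5000, -11.5000).
Jacobian J = [[2·x·y + 2·y^2, x^2 + 4·x·y], [-2·x·y + 2·y^2 - y - 2, -x^2 + 4·x·y - x]].
At the point, J = [[2.0000, -9.7500], [10.0000, -12.7500]] (det J = 72.0000).
Solving J·Δ = −F gives Δ = (-0.3021, -1.1389).
Then the next iterate is (x, y)₁ = (-1.8021, 0.8611).
Re-evaluating at (-1.8021, 0.8611): F = (-2.876012, -1.312979), so ‖F‖₂ = 3.1615.

3.1615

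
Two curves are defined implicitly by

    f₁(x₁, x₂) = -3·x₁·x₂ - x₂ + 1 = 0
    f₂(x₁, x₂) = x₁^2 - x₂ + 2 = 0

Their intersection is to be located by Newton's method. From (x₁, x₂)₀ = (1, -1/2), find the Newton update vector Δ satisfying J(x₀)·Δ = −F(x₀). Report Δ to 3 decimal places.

(-1.692, 0.115)

At (1, -1/2): F = (3.000, 3.500).
Jacobian J = [[-3·x₂, -3·x₁ - 1], [2·x₁, -1]].
At the point, J = [[1.500, -4.000], [2.000, -1.000]] (det J = 6.500).
Solving J·Δ = −F gives Δ = (-1.692, 0.115).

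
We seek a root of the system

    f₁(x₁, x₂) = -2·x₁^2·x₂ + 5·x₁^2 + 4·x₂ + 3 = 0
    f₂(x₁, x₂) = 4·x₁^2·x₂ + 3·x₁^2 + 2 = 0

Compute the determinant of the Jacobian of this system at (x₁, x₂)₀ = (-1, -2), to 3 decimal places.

-92.000

J = [[-4·x₁·x₂ + 10·x₁, -2·x₁^2 + 4], [8·x₁·x₂ + 6·x₁, 4·x₁^2]].
At the point, J = [[-18.000, 2.000], [10.000, 4.000]].
det J = -92.000.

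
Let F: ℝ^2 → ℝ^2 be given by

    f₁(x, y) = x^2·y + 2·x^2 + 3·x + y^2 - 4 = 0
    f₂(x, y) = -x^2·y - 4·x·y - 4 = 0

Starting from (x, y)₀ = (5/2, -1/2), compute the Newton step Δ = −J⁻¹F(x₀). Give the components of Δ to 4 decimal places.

At (5/2, -1/2): F = (13.1250, 4.1250).
Jacobian J = [[2·x·y + 4·x + 3, x^2 + 2·y], [-2·x·y - 4·y, -x^2 - 4·x]].
At the point, J = [[10.5000, 5.2500], [4.5000, -16.2500]] (det J = -194.2500).
Solving J·Δ = −F gives Δ = (-1.2095, -0.0811).

(-1.2095, -0.0811)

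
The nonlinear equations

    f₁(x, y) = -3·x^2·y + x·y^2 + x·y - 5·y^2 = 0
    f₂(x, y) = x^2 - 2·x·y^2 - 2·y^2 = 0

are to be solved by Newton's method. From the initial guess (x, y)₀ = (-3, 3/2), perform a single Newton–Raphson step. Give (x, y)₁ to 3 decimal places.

(-1.909, 0.955)

At (-3, 3/2): F = (-63.000, 18.000).
Jacobian J = [[-6·x·y + y^2 + y, -3·x^2 + 2·x·y + x - 10·y], [2·x - 2·y^2, -4·x·y - 4·y]].
At the point, J = [[30.750, -54.000], [-10.500, 12.000]] (det J = -198.000).
Solving J·Δ = −F gives Δ = (1.091, -0.545).
Then the next iterate is (x, y)₁ = (-1.909, 0.955).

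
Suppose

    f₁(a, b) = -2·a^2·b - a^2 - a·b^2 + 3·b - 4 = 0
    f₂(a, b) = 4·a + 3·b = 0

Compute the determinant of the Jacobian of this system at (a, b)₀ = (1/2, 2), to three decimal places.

-29.000

J = [[-4·a·b - 2·a - b^2, -2·a^2 - 2·a·b + 3], [4, 3]].
At the point, J = [[-9.000, 0.500], [4.000, 3.000]].
det J = -29.000.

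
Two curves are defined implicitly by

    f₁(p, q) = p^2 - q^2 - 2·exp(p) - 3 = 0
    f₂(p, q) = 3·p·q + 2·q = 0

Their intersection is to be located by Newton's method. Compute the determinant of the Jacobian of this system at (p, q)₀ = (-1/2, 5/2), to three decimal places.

36.393

J = [[2·p - 2·exp(p), -2·q], [3·q, 3·p + 2]].
At the point, J = [[-2.21306, -5.000], [7.500, 0.500]].
det J = 36.393.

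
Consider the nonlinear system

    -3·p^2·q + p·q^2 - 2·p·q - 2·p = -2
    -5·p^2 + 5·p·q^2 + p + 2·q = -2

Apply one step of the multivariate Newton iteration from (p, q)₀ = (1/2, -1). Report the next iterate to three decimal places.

(-0.034, -0.595)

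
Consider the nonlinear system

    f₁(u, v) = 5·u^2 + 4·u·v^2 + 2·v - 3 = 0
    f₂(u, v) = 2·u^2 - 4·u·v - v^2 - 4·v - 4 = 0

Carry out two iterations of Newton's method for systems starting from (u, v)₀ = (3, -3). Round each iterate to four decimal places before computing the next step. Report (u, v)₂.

(0.1238, -3.4297)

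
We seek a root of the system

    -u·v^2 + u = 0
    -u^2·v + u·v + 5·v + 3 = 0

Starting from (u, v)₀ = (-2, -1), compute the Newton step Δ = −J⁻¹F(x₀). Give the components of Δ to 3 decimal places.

(0.800, 0.000)

At (-2, -1): F = (0.000, 4.000).
Jacobian J = [[-v^2 + 1, -2·u·v], [-2·u·v + v, -u^2 + u + 5]].
At the point, J = [[0.000, -4.000], [-5.000, -1.000]] (det J = -20.000).
Solving J·Δ = −F gives Δ = (0.800, 0.000).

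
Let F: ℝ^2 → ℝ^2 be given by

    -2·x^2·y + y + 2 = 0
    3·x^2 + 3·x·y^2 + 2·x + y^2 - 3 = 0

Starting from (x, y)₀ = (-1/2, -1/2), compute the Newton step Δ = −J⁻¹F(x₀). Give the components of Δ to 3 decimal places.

(6.833, 10.167)

At (-1/2, -1/2): F = (1.750, -3.375).
Jacobian J = [[-4·x·y, -2·x^2 + 1], [6·x + 3·y^2 + 2, 6·x·y + 2·y]].
At the point, J = [[-1.000, 0.500], [-0.250, 0.500]] (det J = -0.375).
Solving J·Δ = −F gives Δ = (6.833, 10.167).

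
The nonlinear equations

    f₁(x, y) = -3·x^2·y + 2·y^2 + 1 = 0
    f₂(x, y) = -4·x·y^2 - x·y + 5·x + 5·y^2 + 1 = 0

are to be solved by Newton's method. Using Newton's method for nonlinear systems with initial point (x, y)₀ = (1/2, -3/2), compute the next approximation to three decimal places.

At (1/2, -3/2): F = (6.625, 11.000).
Jacobian J = [[-6·x·y, -3·x^2 + 4·y], [-4·y^2 - y + 5, -8·x·y - x + 10·y]].
At the point, J = [[4.500, -6.750], [-2.500, -9.500]] (det J = -59.625).
Solving J·Δ = −F gives Δ = (0.190, 1.108).
Then the next iterate is (x, y)₁ = (0.690, -0.392).

(0.690, -0.392)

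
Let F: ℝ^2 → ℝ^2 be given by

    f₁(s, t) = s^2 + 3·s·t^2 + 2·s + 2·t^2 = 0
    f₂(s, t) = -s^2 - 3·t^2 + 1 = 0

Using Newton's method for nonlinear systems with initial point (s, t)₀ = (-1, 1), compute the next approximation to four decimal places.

(-0.5714, 0.6429)

At (-1, 1): F = (-2.0000, -3.0000).
Jacobian J = [[2·s + 3·t^2 + 2, 6·s·t + 4·t], [-2·s, -6·t]].
At the point, J = [[3.0000, -2.0000], [2.0000, -6.0000]] (det J = -14.0000).
Solving J·Δ = −F gives Δ = (0.4286, -0.3571).
Then the next iterate is (s, t)₁ = (-0.5714, 0.6429).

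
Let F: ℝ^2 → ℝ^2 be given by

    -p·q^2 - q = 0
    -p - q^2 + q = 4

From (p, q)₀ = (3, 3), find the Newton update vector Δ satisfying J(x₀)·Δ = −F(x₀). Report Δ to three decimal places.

(3.731, -3.346)

At (3, 3): F = (-30.000, -13.000).
Jacobian J = [[-q^2, -2·p·q - 1], [-1, -2·q + 1]].
At the point, J = [[-9.000, -19.000], [-1.000, -5.000]] (det J = 26.000).
Solving J·Δ = −F gives Δ = (3.731, -3.346).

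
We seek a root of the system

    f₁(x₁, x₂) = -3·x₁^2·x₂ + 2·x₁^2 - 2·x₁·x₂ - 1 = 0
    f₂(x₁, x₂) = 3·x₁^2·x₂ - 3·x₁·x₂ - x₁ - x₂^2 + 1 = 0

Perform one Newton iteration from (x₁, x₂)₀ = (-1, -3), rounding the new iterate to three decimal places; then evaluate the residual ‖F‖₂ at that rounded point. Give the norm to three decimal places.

At (-1, -3): F = (4.000, -25.000).
Jacobian J = [[-6·x₁·x₂ + 4·x₁ - 2·x₂, -3·x₁^2 - 2·x₁], [6·x₁·x₂ - 3·x₂ - 1, 3·x₁^2 - 3·x₁ - 2·x₂]].
At the point, J = [[-16.000, -1.000], [26.000, 12.000]] (det J = -166.000).
Solving J·Δ = −F gives Δ = (0.139, 1.783).
Then the next iterate is (x₁, x₂)₁ = (-0.861, -1.217).
Re-evaluating at (-0.861, -1.217): F = (1.09353, -5.47016), so ‖F‖₂ = 5.578.

5.578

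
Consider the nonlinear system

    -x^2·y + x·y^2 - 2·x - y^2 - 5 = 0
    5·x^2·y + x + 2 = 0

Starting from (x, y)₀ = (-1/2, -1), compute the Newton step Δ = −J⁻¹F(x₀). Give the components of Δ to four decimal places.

(-0.3816, 1.6316)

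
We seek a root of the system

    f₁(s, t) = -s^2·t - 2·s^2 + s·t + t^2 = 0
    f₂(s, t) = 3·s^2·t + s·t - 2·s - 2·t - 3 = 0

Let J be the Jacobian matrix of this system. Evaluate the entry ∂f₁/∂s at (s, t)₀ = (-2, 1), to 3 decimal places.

13.000

∂f₁/∂s = -2·s·t - 4·s + t.
At (-2, 1) this is 13.000.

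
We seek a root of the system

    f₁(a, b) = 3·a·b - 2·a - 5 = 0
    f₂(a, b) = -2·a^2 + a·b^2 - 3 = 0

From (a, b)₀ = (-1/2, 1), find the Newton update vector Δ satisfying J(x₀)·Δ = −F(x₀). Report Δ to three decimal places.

At (-1/2, 1): F = (-5.500, -4.000).
Jacobian J = [[3·b - 2, 3·a], [-4·a + b^2, 2·a·b]].
At the point, J = [[1.000, -1.500], [3.000, -1.000]] (det J = 3.500).
Solving J·Δ = −F gives Δ = (0.143, -3.571).

(0.143, -3.571)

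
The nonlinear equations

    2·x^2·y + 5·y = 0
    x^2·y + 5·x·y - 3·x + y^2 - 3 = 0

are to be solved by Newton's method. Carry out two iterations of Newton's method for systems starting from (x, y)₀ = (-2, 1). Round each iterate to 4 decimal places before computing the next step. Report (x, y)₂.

(-1.0752, 0.0831)

At (-2, 1): F = (13.0000, -2.0000).
Jacobian J = [[4·x·y, 2·x^2 + 5], [2·x·y + 5·y - 3, x^2 + 5·x + 2·y]].
At the point, J = [[-8.0000, 13.0000], [-2.0000, -4.0000]] (det J = 58.0000).
Solving J·Δ = −F gives Δ = (0.4483, -0.7241).
Then the next iterate is (x, y)₁ = (-1.5517, 0.2759).
Round to (-1.5517, 0.2759) and repeat: F = (2.708109, 0.254955), J = [[-1.712456, 9.815546], [-2.476728, -4.798927]].
Δ = (0.4765, -0.1928), so (x, y)₂ = (-1.0752, 0.0831).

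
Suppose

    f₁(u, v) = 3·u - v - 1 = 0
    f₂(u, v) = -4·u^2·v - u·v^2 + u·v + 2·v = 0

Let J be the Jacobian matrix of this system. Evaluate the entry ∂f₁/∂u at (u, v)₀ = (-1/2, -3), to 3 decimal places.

3.000

∂f₁/∂u = 3.
At (-1/2, -3) this is 3.000.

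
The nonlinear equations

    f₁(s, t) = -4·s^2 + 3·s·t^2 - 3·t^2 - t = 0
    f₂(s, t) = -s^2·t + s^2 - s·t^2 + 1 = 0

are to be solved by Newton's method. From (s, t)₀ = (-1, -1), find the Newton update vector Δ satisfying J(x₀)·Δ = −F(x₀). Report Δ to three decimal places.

At (-1, -1): F = (-9.000, 4.000).
Jacobian J = [[-8·s + 3·t^2, 6·s·t - 6·t - 1], [-2·s·t + 2·s - t^2, -s^2 - 2·s·t]].
At the point, J = [[11.000, 11.000], [-5.000, -3.000]] (det J = 22.000).
Solving J·Δ = −F gives Δ = (0.773, 0.045).

(0.773, 0.045)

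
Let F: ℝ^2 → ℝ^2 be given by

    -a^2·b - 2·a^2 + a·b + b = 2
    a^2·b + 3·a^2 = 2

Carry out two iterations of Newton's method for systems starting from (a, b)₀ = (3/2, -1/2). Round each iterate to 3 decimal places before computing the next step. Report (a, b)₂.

At (3/2, -1/2): F = (-6.625, 3.625).
Jacobian J = [[-2·a·b - 4·a + b, -a^2 + a + 1], [2·a·b + 6·a, a^2]].
At the point, J = [[-5.000, 0.250], [7.500, 2.250]] (det J = -13.125).
Solving J·Δ = −F gives Δ = (-1.205, 2.405).
Then the next iterate is (a, b)₁ = (0.295, 1.905).
Round to (0.295, 1.905) and repeat: F = (0.12714, -1.57314), J = [[-0.39895, 1.20798], [2.89395, 0.08702]].
Δ = (0.541, 0.074), so (a, b)₂ = (0.836, 1.979).

(0.836, 1.979)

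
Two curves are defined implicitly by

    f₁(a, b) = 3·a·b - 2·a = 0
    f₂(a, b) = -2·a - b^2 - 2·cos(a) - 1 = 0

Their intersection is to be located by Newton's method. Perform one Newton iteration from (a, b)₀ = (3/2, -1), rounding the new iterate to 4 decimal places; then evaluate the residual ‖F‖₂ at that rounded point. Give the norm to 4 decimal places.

9.2289

At (3/2, -1): F = (-7.5000, -5.141474).
Jacobian J = [[3·b - 2, 3·a], [2·sin(a) - 2, -2·b]].
At the point, J = [[-5.0000, 4.5000], [-0.005010, 2.0000]] (det J = -9.977455).
Solving J·Δ = −F gives Δ = (0.8155, 2.5728).
Then the next iterate is (a, b)₁ = (2.3155, 1.5728).
Re-evaluating at (2.3155, 1.5728): F = (6.294455, -6.749192), so ‖F‖₂ = 9.2289.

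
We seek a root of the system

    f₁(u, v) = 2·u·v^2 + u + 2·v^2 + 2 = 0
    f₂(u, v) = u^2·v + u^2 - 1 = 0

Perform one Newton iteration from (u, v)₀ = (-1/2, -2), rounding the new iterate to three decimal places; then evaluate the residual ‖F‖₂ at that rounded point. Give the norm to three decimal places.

At (-1/2, -2): F = (5.500, -1.250).
Jacobian J = [[2·v^2 + 1, 4·u·v + 4·v], [2·u·v + 2·u, u^2]].
At the point, J = [[9.000, -4.000], [1.000, 0.250]] (det J = 6.250).
Solving J·Δ = −F gives Δ = (0.580, 2.680).
Then the next iterate is (u, v)₁ = (0.080, 0.680).
Re-evaluating at (0.080, 0.680): F = (3.07878, -0.98925), so ‖F‖₂ = 3.234.

3.234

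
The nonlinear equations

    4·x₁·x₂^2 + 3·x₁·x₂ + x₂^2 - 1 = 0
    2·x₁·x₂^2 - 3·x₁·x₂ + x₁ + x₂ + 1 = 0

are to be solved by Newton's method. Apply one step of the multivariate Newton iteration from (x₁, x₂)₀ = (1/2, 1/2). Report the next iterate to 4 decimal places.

(5.7000, -2.5000)

At (1/2, 1/2): F = (0.5000, 1.5000).
Jacobian J = [[4·x₂^2 + 3·x₂, 8·x₁·x₂ + 3·x₁ + 2·x₂], [2·x₂^2 - 3·x₂ + 1, 4·x₁·x₂ - 3·x₁ + 1]].
At the point, J = [[2.5000, 4.5000], [0.0000, 0.5000]] (det J = 1.2500).
Solving J·Δ = −F gives Δ = (5.2000, -3.0000).
Then the next iterate is (x₁, x₂)₁ = (5.7000, -2.5000).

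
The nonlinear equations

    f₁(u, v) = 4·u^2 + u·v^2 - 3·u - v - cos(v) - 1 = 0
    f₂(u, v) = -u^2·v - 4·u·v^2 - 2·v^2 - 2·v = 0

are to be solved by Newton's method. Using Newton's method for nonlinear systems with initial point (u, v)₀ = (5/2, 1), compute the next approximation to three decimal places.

(1.634, 0.614)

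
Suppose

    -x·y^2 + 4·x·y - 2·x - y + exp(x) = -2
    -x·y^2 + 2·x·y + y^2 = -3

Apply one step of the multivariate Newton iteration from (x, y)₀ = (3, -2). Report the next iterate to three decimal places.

(2.479, -1.083)

At (3, -2): F = (-17.91446, -17.000).
Jacobian J = [[-y^2 + 4·y + exp(x) - 2, -2·x·y + 4·x - 1], [-y^2 + 2·y, -2·x·y + 2·x + 2·y]].
At the point, J = [[6.08554, 23.000], [-8.000, 14.000]] (det J = 269.19752).
Solving J·Δ = −F gives Δ = (-0.521, 0.917).
Then the next iterate is (x, y)₁ = (2.479, -1.083).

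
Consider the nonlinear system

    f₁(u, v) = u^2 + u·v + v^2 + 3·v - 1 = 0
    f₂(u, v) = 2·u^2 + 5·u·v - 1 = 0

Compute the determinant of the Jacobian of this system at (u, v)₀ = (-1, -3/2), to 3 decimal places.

J = [[2·u + v, u + 2·v + 3], [4·u + 5·v, 5·u]].
At the point, J = [[-3.500, -1.000], [-11.500, -5.000]].
det J = 6.000.

6.000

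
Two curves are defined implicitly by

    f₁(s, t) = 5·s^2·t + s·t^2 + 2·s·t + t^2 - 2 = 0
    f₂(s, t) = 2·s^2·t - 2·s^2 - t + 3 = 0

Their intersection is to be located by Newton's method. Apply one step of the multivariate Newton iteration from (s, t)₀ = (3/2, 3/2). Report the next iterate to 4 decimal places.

(1.3137, 0.5882)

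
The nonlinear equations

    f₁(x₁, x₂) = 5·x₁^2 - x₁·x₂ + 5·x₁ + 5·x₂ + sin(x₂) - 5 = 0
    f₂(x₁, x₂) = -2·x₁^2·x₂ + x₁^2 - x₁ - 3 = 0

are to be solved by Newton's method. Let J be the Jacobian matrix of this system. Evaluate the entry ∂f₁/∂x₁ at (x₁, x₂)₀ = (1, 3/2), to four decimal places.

13.5000

∂f₁/∂x₁ = 10·x₁ - x₂ + 5.
At (1, 3/2) this is 13.5000.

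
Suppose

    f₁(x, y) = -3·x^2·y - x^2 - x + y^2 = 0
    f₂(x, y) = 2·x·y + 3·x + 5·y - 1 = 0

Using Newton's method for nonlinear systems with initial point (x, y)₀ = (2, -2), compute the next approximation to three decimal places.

At (2, -2): F = (22.000, -13.000).
Jacobian J = [[-6·x·y - 2·x - 1, -3·x^2 + 2·y], [2·y + 3, 2·x + 5]].
At the point, J = [[19.000, -16.000], [-1.000, 9.000]] (det J = 155.000).
Solving J·Δ = −F gives Δ = (0.065, 1.452).
Then the next iterate is (x, y)₁ = (2.065, -0.548).

(2.065, -0.548)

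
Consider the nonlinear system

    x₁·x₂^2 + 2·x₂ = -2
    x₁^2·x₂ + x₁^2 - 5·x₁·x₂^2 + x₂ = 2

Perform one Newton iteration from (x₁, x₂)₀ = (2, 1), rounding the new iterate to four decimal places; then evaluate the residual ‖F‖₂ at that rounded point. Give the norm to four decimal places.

3.0776

At (2, 1): F = (6.0000, -3.0000).
Jacobian J = [[x₂^2, 2·x₁·x₂ + 2], [2·x₁·x₂ + 2·x₁ - 5·x₂^2, x₁^2 - 10·x₁·x₂ + 1]].
At the point, J = [[1.0000, 6.0000], [3.0000, -15.0000]] (det J = -33.0000).
Solving J·Δ = −F gives Δ = (-2.1818, -0.6364).
Then the next iterate is (x₁, x₂)₁ = (-0.1818, 0.3636).
Re-evaluating at (-0.1818, 0.3636): F = (2.703165, -1.471157), so ‖F‖₂ = 3.0776.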